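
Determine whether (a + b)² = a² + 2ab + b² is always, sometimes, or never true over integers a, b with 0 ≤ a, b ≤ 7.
The identity holds for every pair in the range. For instance at (a, b) = (0, 5): both sides equal 25.

Answer: Always true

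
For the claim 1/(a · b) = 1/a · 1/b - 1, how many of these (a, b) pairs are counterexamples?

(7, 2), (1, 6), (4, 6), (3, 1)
4

Testing each pair:
(7, 2): LHS = 1/14, RHS = -13/14 → counterexample
(1, 6): LHS = 1/6, RHS = -5/6 → counterexample
(4, 6): LHS = 1/24, RHS = -23/24 → counterexample
(3, 1): LHS = 1/3, RHS = -2/3 → counterexample

That makes 4 counterexamples.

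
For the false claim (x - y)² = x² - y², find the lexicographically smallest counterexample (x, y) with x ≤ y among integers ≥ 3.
(x, y) = (3, 4)

Substituting (3, 4) into the claim:
LHS = (3 - 4)² = 1
RHS = 3² - 4² = -7

Since LHS ≠ RHS, this pair disproves the claim, and no lexicographically smaller pair (x ≤ y, integers ≥ 3) does.

For instance (5, 6) is also a counterexample (LHS = 1, RHS = -11), but it's lexicographically larger.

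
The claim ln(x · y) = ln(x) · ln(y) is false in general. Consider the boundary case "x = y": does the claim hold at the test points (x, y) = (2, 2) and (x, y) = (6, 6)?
No, fails at both test points

At (2, 2): LHS = ln(4) ≈ 1.386 ≠ RHS = ln(2)² ≈ 0.4805
At (6, 6): LHS = ln(36) ≈ 3.584 ≠ RHS = ln(6)² ≈ 3.21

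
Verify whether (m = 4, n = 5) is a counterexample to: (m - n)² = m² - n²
Substituting m = 4, n = 5:
LHS = (4 - 5)² = 1
RHS = 4² - 5² = -9

Since LHS ≠ RHS, this pair disproves the claim.

Answer: Yes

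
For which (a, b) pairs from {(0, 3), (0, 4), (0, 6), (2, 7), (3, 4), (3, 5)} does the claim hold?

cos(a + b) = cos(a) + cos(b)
None

Testing each pair:
(0, 3): LHS = cos(3) ≈ -0.99, RHS = cos(3) + 1 ≈ 0.01001 → fails
(0, 4): LHS = cos(4) ≈ -0.6536, RHS = cos(4) + 1 ≈ 0.3464 → fails
(0, 6): LHS = cos(6) ≈ 0.9602, RHS = cos(6) + 1 ≈ 1.96 → fails
(2, 7): LHS = cos(9) ≈ -0.9111, RHS = cos(2) + cos(7) ≈ 0.3378 → fails
(3, 4): LHS = cos(7) ≈ 0.7539, RHS = cos(3) + cos(4) ≈ -1.644 → fails
(3, 5): LHS = cos(8) ≈ -0.1455, RHS = cos(3) + cos(5) ≈ -0.7063 → fails

No pair satisfies the claim.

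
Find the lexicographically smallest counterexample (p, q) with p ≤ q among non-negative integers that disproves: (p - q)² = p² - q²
(p, q) = (0, 1)

Substituting (0, 1) into the claim:
LHS = (0 - 1)² = 1
RHS = 0² - 1² = -1

Since LHS ≠ RHS, this pair disproves the claim, and no lexicographically smaller pair (p ≤ q, non-negative integers) does.

For instance (3, 6) is also a counterexample (LHS = 9, RHS = -27), but it's lexicographically larger.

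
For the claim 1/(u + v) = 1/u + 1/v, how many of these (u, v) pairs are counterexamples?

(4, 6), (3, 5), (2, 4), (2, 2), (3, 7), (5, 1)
6

Testing each pair:
(4, 6): LHS = 1/10, RHS = 5/12 → counterexample
(3, 5): LHS = 1/8, RHS = 8/15 → counterexample
(2, 4): LHS = 1/6, RHS = 3/4 → counterexample
(2, 2): LHS = 1/4, RHS = 1 → counterexample
(3, 7): LHS = 1/10, RHS = 10/21 → counterexample
(5, 1): LHS = 1/6, RHS = 6/5 → counterexample

That makes 6 counterexamples.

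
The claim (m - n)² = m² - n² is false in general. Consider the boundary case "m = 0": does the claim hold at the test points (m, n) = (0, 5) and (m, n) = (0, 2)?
At (0, 5): LHS = 25 ≠ RHS = -25
At (0, 2): LHS = 4 ≠ RHS = -4

Answer: No, fails at both test points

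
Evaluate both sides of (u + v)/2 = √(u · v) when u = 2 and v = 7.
LHS = (2 + 7)/2 = 9/2
RHS = √(2 · 7) = √(14) ≈ 3.742

LHS ≠ RHS (they differ by about 0.7583), so the equation does not hold here.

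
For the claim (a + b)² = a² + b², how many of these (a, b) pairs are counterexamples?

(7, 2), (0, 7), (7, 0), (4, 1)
2

Testing each pair:
(7, 2): LHS = 81, RHS = 53 → counterexample
(0, 7): LHS = 49, RHS = 49 → satisfies claim
(7, 0): LHS = 49, RHS = 49 → satisfies claim
(4, 1): LHS = 25, RHS = 17 → counterexample

That makes 2 counterexamples.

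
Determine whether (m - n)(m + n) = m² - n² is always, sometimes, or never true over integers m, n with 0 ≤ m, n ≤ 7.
The identity holds for every pair in the range. For instance at (m, n) = (6, 0): both sides equal 36.

Answer: Always true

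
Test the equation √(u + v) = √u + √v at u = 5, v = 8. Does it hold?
Substituting u = 5, v = 8:

LHS = √(5 + 8) = √(13) ≈ 3.606
RHS = √5 + √8 = √(5) + 2·√(2) ≈ 5.064

LHS ≠ RHS, so the equation does not hold at this point.

Answer: Fails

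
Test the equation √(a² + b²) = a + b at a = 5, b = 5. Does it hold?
Fails

Substituting a = 5, b = 5:

LHS = √(5² + 5²) = 5·√(2) ≈ 7.071
RHS = 5 + 5 = 10

LHS ≠ RHS, so the equation does not hold at this point.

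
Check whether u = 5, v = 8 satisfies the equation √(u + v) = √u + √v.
Substituting u = 5, v = 8:

LHS = √(5 + 8) = √(13) ≈ 3.606
RHS = √5 + √8 = √(5) + 2·√(2) ≈ 5.064

LHS ≠ RHS, so the equation does not hold at this point.

Answer: Fails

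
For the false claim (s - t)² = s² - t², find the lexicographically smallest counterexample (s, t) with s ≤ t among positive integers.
Substituting (1, 2) into the claim:
LHS = (1 - 2)² = 1
RHS = 1² - 2² = -3

Since LHS ≠ RHS, this pair disproves the claim, and no lexicographically smaller pair (s ≤ t, positive integers) does.

For instance (2, 3) is also a counterexample (LHS = 1, RHS = -5), but it's lexicographically larger.

Answer: (s, t) = (1, 2)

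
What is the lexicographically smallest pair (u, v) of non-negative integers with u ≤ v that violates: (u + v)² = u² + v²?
At (0, 1): both sides equal 1, so it holds there.
At (0, 7): both sides equal 49, so it holds there.

Substituting (1, 1) into the claim:
LHS = (1 + 1)² = 4
RHS = 1² + 1² = 2

Since LHS ≠ RHS, this pair disproves the claim, and no lexicographically smaller pair (u ≤ v, non-negative integers) does.

For instance (5, 6) is also a counterexample (LHS = 121, RHS = 61), but it's lexicographically larger.

Answer: (u, v) = (1, 1)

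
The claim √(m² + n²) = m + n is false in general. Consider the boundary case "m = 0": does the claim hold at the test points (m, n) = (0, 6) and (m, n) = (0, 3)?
Yes, holds at both test points

At (0, 6): LHS = 6, RHS = 6 → equal
At (0, 3): LHS = 3, RHS = 3 → equal

So the claim does hold at both of these boundary points, even though it is not an identity.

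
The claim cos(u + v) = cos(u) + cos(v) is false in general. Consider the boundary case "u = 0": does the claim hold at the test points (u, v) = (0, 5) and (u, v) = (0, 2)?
No, fails at both test points

At (0, 5): LHS = cos(5) ≈ 0.2837 ≠ RHS = cos(5) + 1 ≈ 1.284
At (0, 2): LHS = cos(2) ≈ -0.4161 ≠ RHS = cos(2) + 1 ≈ 0.5839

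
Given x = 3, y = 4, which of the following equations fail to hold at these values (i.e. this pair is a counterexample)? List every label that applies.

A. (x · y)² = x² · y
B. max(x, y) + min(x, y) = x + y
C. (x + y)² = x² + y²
A, C

Evaluating each claim at the given values:
A. LHS = 144, RHS = 36 → fails here (LHS ≠ RHS)
B. LHS = 7, RHS = 7 → holds here (LHS = RHS)
C. LHS = 49, RHS = 25 → fails here (LHS ≠ RHS)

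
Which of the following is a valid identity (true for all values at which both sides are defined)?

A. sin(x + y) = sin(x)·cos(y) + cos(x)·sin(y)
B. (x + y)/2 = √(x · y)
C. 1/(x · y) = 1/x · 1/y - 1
A: holds — e.g. at (3, 4), both sides equal sin(7) ≈ 0.657.
B: fails at (2, 5) — LHS = 7/2, RHS = √(10) ≈ 3.162.
C: fails at (2, 5) — LHS = 1/10, RHS = -9/10.

Answer: A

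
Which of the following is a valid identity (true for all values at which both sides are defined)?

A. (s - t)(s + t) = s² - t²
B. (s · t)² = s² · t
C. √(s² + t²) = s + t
A: holds — e.g. at (5, 5), both sides equal 0.
B: fails at (4, 6) — LHS = 576, RHS = 96.
C: fails at (1, 1) — LHS = √(2) ≈ 1.414, RHS = 2.

Answer: A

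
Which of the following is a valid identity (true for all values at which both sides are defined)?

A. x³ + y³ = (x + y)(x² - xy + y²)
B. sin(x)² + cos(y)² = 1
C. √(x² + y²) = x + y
A: holds — e.g. at (6, 7), both sides equal 559.
B: fails at (2, 4) — LHS = cos(4)² + sin(2)² ≈ 1.254, RHS = 1.
C: fails at (3, 7) — LHS = √(58) ≈ 7.616, RHS = 10.

Answer: A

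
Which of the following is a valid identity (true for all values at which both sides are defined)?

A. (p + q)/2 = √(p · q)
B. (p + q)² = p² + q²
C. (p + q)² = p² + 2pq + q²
A: fails at (4, 5) — LHS = 9/2, RHS = 2·√(5) ≈ 4.472.
B: fails at (4, 6) — LHS = 100, RHS = 52.
C: holds — e.g. at (2, 4), both sides equal 36.

Answer: C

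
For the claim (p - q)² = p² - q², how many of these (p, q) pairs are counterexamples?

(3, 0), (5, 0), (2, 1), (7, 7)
Testing each pair:
(3, 0): LHS = 9, RHS = 9 → satisfies claim
(5, 0): LHS = 25, RHS = 25 → satisfies claim
(2, 1): LHS = 1, RHS = 3 → counterexample
(7, 7): LHS = 0, RHS = 0 → satisfies claim

That makes 1 counterexample.

Answer: 1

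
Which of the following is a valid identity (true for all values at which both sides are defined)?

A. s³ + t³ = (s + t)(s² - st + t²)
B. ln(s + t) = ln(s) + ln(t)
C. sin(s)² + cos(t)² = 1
A: holds — e.g. at (4, 6), both sides equal 280.
B: fails at (2, 7) — LHS = ln(9) ≈ 2.197, RHS = ln(2) + ln(7) ≈ 2.639.
C: fails at (2, 7) — LHS = cos(7)² + sin(2)² ≈ 1.395, RHS = 1.

Answer: A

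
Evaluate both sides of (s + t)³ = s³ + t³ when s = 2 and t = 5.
LHS = (2 + 5)³ = 343
RHS = 2³ + 5³ = 133

LHS ≠ RHS, so the equation does not hold here.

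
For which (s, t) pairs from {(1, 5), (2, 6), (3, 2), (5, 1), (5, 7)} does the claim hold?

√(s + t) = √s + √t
None

Testing each pair:
(1, 5): LHS = √(6) ≈ 2.449, RHS = 1 + √(5) ≈ 3.236 → fails
(2, 6): LHS = 2·√(2) ≈ 2.828, RHS = √(2) + √(6) ≈ 3.864 → fails
(3, 2): LHS = √(5) ≈ 2.236, RHS = √(2) + √(3) ≈ 3.146 → fails
(5, 1): LHS = √(6) ≈ 2.449, RHS = 1 + √(5) ≈ 3.236 → fails
(5, 7): LHS = 2·√(3) ≈ 3.464, RHS = √(5) + √(7) ≈ 4.882 → fails

No pair satisfies the claim.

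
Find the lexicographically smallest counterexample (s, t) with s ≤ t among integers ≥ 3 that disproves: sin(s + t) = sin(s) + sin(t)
(s, t) = (3, 3)

Substituting (3, 3) into the claim:
LHS = sin(3 + 3) = sin(6) ≈ -0.2794
RHS = sin(3) + sin(3) = 2·sin(3) ≈ 0.2822

Since LHS ≠ RHS, this pair disproves the claim, and no lexicographically smaller pair (s ≤ t, integers ≥ 3) does.

For instance (5, 6) is also a counterexample (LHS = sin(11) ≈ -1, RHS = sin(5) + sin(6) ≈ -1.238), but it's lexicographically larger.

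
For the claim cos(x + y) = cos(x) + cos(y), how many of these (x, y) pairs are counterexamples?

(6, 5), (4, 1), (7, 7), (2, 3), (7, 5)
5

Testing each pair:
(6, 5): LHS = cos(11) ≈ 0.004426, RHS = cos(5) + cos(6) ≈ 1.244 → counterexample
(4, 1): LHS = cos(5) ≈ 0.2837, RHS = cos(4) + cos(1) ≈ -0.1133 → counterexample
(7, 7): LHS = cos(14) ≈ 0.1367, RHS = 2·cos(7) ≈ 1.508 → counterexample
(2, 3): LHS = cos(5) ≈ 0.2837, RHS = cos(3) + cos(2) ≈ -1.406 → counterexample
(7, 5): LHS = cos(12) ≈ 0.8439, RHS = cos(5) + cos(7) ≈ 1.038 → counterexample

That makes 5 counterexamples.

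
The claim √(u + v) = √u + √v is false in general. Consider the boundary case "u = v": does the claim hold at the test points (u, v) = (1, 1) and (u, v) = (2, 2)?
At (1, 1): LHS = √(2) ≈ 1.414 ≠ RHS = 2
At (2, 2): LHS = 2 ≠ RHS = 2·√(2) ≈ 2.828

Answer: No, fails at both test points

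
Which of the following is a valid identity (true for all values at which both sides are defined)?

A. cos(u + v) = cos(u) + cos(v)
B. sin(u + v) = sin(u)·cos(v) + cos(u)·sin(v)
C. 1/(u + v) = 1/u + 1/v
B

A: fails at (1, 3) — LHS = cos(4) ≈ -0.6536, RHS = cos(3) + cos(1) ≈ -0.4497.
B: holds — e.g. at (0, 1), both sides equal sin(1) ≈ 0.8415.
C: fails at (1, 2) — LHS = 1/3, RHS = 3/2.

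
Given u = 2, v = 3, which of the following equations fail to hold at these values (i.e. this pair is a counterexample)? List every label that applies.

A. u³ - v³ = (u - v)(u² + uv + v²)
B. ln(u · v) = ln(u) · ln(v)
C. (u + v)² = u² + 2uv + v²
B

Evaluating each claim at the given values:
A. LHS = -19, RHS = -19 → holds here (LHS = RHS)
B. LHS = ln(6) ≈ 1.792, RHS = ln(2)·ln(3) ≈ 0.7615 → fails here (LHS ≠ RHS)
C. LHS = 25, RHS = 25 → holds here (LHS = RHS)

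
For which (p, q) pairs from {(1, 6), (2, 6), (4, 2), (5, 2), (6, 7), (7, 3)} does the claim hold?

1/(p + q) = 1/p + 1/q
None

Testing each pair:
(1, 6): LHS = 1/7, RHS = 7/6 → fails
(2, 6): LHS = 1/8, RHS = 2/3 → fails
(4, 2): LHS = 1/6, RHS = 3/4 → fails
(5, 2): LHS = 1/7, RHS = 7/10 → fails
(6, 7): LHS = 1/13, RHS = 13/42 → fails
(7, 3): LHS = 1/10, RHS = 10/21 → fails

No pair satisfies the claim.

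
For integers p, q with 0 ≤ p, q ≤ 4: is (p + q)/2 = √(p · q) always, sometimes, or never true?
It holds at (p, q) = (1, 1) (both sides equal 1), but fails at (p, q) = (0, 4) (LHS = 2, RHS = 0).

Answer: Sometimes true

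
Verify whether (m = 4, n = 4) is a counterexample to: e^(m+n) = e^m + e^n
Substituting m = 4, n = 4:
LHS = e^(4+4) = e^8 ≈ 2981
RHS = e^4 + e^4 = 2·e^4 ≈ 109.2

Since LHS ≠ RHS, this pair disproves the claim.

Answer: Yes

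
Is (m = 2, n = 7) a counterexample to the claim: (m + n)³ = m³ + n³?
Substituting m = 2, n = 7:
LHS = (2 + 7)³ = 729
RHS = 2³ + 7³ = 351

Since LHS ≠ RHS, this pair disproves the claim.

Answer: Yes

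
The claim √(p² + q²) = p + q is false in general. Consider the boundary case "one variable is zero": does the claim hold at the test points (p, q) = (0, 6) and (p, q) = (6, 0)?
At (0, 6): LHS = 6, RHS = 6 → equal
At (6, 0): LHS = 6, RHS = 6 → equal

So the claim does hold at both of these boundary points, even though it is not an identity.

Answer: Yes, holds at both test points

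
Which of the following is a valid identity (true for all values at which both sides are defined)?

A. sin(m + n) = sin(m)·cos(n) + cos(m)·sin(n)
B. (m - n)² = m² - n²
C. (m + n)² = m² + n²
A

A: holds — e.g. at (3, 3), both sides equal sin(6) ≈ -0.2794.
B: fails at (2, 5) — LHS = 9, RHS = -21.
C: fails at (3, 5) — LHS = 64, RHS = 34.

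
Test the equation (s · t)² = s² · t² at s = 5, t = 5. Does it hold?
Holds

Substituting s = 5, t = 5:

LHS = (5 · 5)² = 625
RHS = 5² · 5² = 625

LHS = RHS, so the equation holds at this point.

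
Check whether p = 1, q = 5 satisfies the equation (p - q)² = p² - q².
Fails

Substituting p = 1, q = 5:

LHS = (1 - 5)² = 16
RHS = 1² - 5² = -24

LHS ≠ RHS, so the equation does not hold at this point.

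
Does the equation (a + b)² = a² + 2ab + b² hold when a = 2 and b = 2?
Substituting a = 2, b = 2:

LHS = (2 + 2)² = 16
RHS = 2² + 2·2·2 + 2² = 16

LHS = RHS, so the equation holds at this point.

Answer: Holds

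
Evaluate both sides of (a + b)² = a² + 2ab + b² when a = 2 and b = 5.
LHS = (2 + 5)² = 49
RHS = 2² + 2·2·5 + 5² = 49

LHS = RHS: the two sides agree.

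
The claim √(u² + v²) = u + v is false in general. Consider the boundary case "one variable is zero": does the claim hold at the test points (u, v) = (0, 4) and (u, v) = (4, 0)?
Yes, holds at both test points

At (0, 4): LHS = 4, RHS = 4 → equal
At (4, 0): LHS = 4, RHS = 4 → equal

So the claim does hold at both of these boundary points, even though it is not an identity.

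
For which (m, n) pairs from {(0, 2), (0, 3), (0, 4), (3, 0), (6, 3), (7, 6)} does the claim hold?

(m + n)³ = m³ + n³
Testing each pair:
(0, 2): LHS = 8, RHS = 8 → holds
(0, 3): LHS = 27, RHS = 27 → holds
(0, 4): LHS = 64, RHS = 64 → holds
(3, 0): LHS = 27, RHS = 27 → holds
(6, 3): LHS = 729, RHS = 243 → fails
(7, 6): LHS = 2197, RHS = 559 → fails

4 of 6 pairs satisfy the claim.

Answer: (0, 2), (0, 3), (0, 4), (3, 0)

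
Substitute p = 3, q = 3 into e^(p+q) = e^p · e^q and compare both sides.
LHS = e^(3+3) = e^6 ≈ 403.4
RHS = e^3 · e^3 = e^6 ≈ 403.4

LHS = RHS: the two sides agree.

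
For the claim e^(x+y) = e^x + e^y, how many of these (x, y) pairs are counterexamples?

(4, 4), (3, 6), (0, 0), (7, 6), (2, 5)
5

Testing each pair:
(4, 4): LHS = e^8 ≈ 2981, RHS = 2·e^4 ≈ 109.2 → counterexample
(3, 6): LHS = e^9 ≈ 8103, RHS = e^3 + e^6 ≈ 423.5 → counterexample
(0, 0): LHS = 1, RHS = 2 → counterexample
(7, 6): LHS = e^13 ≈ 442413.4, RHS = e^6 + e^7 ≈ 1500 → counterexample
(2, 5): LHS = e^7 ≈ 1097, RHS = e^2 + e^5 ≈ 155.8 → counterexample

That makes 5 counterexamples.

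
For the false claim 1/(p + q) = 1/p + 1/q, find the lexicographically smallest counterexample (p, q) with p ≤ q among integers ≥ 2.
Substituting (2, 2) into the claim:
LHS = 1/(2 + 2) = 1/4
RHS = 1/2 + 1/2 = 1

Since LHS ≠ RHS, this pair disproves the claim, and no lexicographically smaller pair (p ≤ q, integers ≥ 2) does.

For instance (3, 8) is also a counterexample (LHS = 1/11, RHS = 11/24), but it's lexicographically larger.

Answer: (p, q) = (2, 2)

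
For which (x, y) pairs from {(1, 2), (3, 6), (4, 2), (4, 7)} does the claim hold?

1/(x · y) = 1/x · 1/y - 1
Testing each pair:
(1, 2): LHS = 1/2, RHS = -1/2 → fails
(3, 6): LHS = 1/18, RHS = -17/18 → fails
(4, 2): LHS = 1/8, RHS = -7/8 → fails
(4, 7): LHS = 1/28, RHS = -27/28 → fails

No pair satisfies the claim.

Answer: None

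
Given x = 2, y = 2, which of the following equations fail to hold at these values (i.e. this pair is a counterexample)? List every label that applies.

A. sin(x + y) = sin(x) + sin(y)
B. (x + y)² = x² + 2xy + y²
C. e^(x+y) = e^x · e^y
Evaluating each claim at the given values:
A. LHS = sin(4) ≈ -0.7568, RHS = 2·sin(2) ≈ 1.819 → fails here (LHS ≠ RHS)
B. LHS = 16, RHS = 16 → holds here (LHS = RHS)
C. LHS = e^4 ≈ 54.6, RHS = e^4 ≈ 54.6 → holds here (LHS = RHS)

Answer: A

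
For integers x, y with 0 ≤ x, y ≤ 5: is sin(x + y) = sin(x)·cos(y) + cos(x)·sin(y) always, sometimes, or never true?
Always true

The identity holds for every pair in the range. For instance at (x, y) = (2, 3): both sides equal sin(5) ≈ -0.9589.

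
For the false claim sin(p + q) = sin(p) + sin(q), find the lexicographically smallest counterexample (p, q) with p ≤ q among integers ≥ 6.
Substituting (6, 6) into the claim:
LHS = sin(6 + 6) = sin(12) ≈ -0.5366
RHS = sin(6) + sin(6) = 2·sin(6) ≈ -0.5588

Since LHS ≠ RHS, this pair disproves the claim, and no lexicographically smaller pair (p ≤ q, integers ≥ 6) does.

For instance (9, 11) is also a counterexample (LHS = sin(20) ≈ 0.9129, RHS = sin(11) + sin(9) ≈ -0.5879), but it's lexicographically larger.

Answer: (p, q) = (6, 6)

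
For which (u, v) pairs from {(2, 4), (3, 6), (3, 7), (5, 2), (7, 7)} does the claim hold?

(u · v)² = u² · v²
All pairs

Testing each pair:
(2, 4): LHS = 64, RHS = 64 → holds
(3, 6): LHS = 324, RHS = 324 → holds
(3, 7): LHS = 441, RHS = 441 → holds
(5, 2): LHS = 100, RHS = 100 → holds
(7, 7): LHS = 2401, RHS = 2401 → holds

Every pair satisfies the claim.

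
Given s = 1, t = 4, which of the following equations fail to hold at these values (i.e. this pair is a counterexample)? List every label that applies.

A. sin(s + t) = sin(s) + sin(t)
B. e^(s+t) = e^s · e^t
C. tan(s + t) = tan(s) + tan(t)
A, C

Evaluating each claim at the given values:
A. LHS = sin(5) ≈ -0.9589, RHS = sin(4) + sin(1) ≈ 0.08467 → fails here (LHS ≠ RHS)
B. LHS = e^5 ≈ 148.4, RHS = e^5 ≈ 148.4 → holds here (LHS = RHS)
C. LHS = tan(5) ≈ -3.381, RHS = tan(4) + tan(1) ≈ 2.715 → fails here (LHS ≠ RHS)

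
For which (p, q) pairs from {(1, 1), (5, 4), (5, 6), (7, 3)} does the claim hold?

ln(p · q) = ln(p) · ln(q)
(1, 1)

Testing each pair:
(1, 1): LHS = 0, RHS = 0 → holds
(5, 4): LHS = ln(20) ≈ 2.996, RHS = ln(4)·ln(5) ≈ 2.231 → fails
(5, 6): LHS = ln(30) ≈ 3.401, RHS = ln(5)·ln(6) ≈ 2.884 → fails
(7, 3): LHS = ln(21) ≈ 3.045, RHS = ln(3)·ln(7) ≈ 2.138 → fails

1 of 4 pairs satisfies the claim.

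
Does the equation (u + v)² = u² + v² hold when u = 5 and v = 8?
Substituting u = 5, v = 8:

LHS = (5 + 8)² = 169
RHS = 5² + 8² = 89

LHS ≠ RHS, so the equation does not hold at this point.

Answer: Fails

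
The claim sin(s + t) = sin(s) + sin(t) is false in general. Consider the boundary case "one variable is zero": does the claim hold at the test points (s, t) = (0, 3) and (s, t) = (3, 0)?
Yes, holds at both test points

At (0, 3): LHS = sin(3) ≈ 0.1411, RHS = sin(3) ≈ 0.1411 → equal
At (3, 0): LHS = sin(3) ≈ 0.1411, RHS = sin(3) ≈ 0.1411 → equal

So the claim does hold at both of these boundary points, even though it is not an identity.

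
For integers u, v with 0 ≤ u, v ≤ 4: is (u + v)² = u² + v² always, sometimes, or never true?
Sometimes true

It holds at (u, v) = (3, 0) (both sides equal 9), but fails at (u, v) = (3, 2) (LHS = 25, RHS = 13).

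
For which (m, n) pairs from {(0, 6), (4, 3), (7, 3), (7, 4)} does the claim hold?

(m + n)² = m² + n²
(0, 6)

Testing each pair:
(0, 6): LHS = 36, RHS = 36 → holds
(4, 3): LHS = 49, RHS = 25 → fails
(7, 3): LHS = 100, RHS = 58 → fails
(7, 4): LHS = 121, RHS = 65 → fails

1 of 4 pairs satisfies the claim.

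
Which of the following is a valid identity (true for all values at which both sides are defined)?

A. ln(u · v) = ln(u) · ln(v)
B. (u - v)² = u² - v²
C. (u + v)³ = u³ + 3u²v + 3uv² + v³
A: fails at (1, 4) — LHS = ln(4) ≈ 1.386, RHS = 0.
B: fails at (2, 3) — LHS = 1, RHS = -5.
C: holds — e.g. at (4, 6), both sides equal 1000.

Answer: C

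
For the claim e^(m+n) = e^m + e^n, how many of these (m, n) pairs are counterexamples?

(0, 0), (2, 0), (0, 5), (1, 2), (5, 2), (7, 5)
Testing each pair:
(0, 0): LHS = 1, RHS = 2 → counterexample
(2, 0): LHS = e^2 ≈ 7.389, RHS = 1 + e^2 ≈ 8.389 → counterexample
(0, 5): LHS = e^5 ≈ 148.4, RHS = 1 + e^5 ≈ 149.4 → counterexample
(1, 2): LHS = e^3 ≈ 20.09, RHS = e + e^2 ≈ 10.11 → counterexample
(5, 2): LHS = e^7 ≈ 1097, RHS = e^2 + e^5 ≈ 155.8 → counterexample
(7, 5): LHS = e^12 ≈ 162754.8, RHS = e^5 + e^7 ≈ 1245 → counterexample

That makes 6 counterexamples.

Answer: 6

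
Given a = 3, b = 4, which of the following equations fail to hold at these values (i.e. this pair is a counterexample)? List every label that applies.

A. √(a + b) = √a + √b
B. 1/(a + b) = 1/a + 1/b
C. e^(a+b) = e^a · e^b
Evaluating each claim at the given values:
A. LHS = √(7) ≈ 2.646, RHS = √(3) + 2 ≈ 3.732 → fails here (LHS ≠ RHS)
B. LHS = 1/7, RHS = 7/12 → fails here (LHS ≠ RHS)
C. LHS = e^7 ≈ 1097, RHS = e^7 ≈ 1097 → holds here (LHS = RHS)

Answer: A, B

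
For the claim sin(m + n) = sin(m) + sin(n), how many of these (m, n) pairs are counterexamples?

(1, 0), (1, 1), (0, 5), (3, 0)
Testing each pair:
(1, 0): LHS = sin(1) ≈ 0.8415, RHS = sin(1) ≈ 0.8415 → satisfies claim
(1, 1): LHS = sin(2) ≈ 0.9093, RHS = 2·sin(1) ≈ 1.683 → counterexample
(0, 5): LHS = sin(5) ≈ -0.9589, RHS = sin(5) ≈ -0.9589 → satisfies claim
(3, 0): LHS = sin(3) ≈ 0.1411, RHS = sin(3) ≈ 0.1411 → satisfies claim

That makes 1 counterexample.

Answer: 1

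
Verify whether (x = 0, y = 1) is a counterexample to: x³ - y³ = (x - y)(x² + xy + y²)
Substituting x = 0, y = 1:
LHS = 0³ - 1³ = -1
RHS = (0 - 1)(0² + 0·1 + 1²) = -1

The sides agree, so this pair does not disprove the claim.

Answer: No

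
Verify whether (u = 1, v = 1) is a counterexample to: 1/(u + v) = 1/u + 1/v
Substituting u = 1, v = 1:
LHS = 1/(1 + 1) = 1/2
RHS = 1/1 + 1/1 = 2

Since LHS ≠ RHS, this pair disproves the claim.

Answer: Yes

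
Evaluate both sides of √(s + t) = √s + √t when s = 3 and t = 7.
LHS = √(3 + 7) = √(10) ≈ 3.162
RHS = √3 + √7 = √(3) + √(7) ≈ 4.378

LHS ≠ RHS (they differ by about 1.216), so the equation does not hold here.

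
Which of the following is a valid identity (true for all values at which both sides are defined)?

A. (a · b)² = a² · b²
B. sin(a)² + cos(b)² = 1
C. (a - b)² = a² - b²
A: holds — e.g. at (1, 2), both sides equal 4.
B: fails at (2, 5) — LHS = cos(5)² + sin(2)² ≈ 0.9073, RHS = 1.
C: fails at (2, 5) — LHS = 9, RHS = -21.

Answer: A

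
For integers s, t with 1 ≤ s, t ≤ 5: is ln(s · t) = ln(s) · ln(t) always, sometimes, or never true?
It holds at (s, t) = (1, 1) (both sides equal 0), but fails at (s, t) = (1, 4) (LHS = ln(4) ≈ 1.386, RHS = 0).

Answer: Sometimes true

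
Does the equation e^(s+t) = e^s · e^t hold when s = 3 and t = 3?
Substituting s = 3, t = 3:

LHS = e^(3+3) = e^6 ≈ 403.4
RHS = e^3 · e^3 = e^6 ≈ 403.4

LHS = RHS, so the equation holds at this point.

Answer: Holds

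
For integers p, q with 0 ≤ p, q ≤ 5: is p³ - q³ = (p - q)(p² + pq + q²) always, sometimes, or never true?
Always true

The identity holds for every pair in the range. For instance at (p, q) = (5, 0): both sides equal 125.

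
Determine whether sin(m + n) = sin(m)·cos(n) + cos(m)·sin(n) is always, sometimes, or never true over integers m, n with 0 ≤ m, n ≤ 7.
Always true

The identity holds for every pair in the range. For instance at (m, n) = (7, 4): both sides equal sin(11) ≈ -1.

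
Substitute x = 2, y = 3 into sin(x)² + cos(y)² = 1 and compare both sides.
LHS = sin(2)² + cos(3)² ≈ 1.807
RHS = 1

LHS ≠ RHS (they differ by about 0.8069), so the equation does not hold here.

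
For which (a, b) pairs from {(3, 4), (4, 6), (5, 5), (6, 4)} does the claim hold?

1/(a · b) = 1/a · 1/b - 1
None

Testing each pair:
(3, 4): LHS = 1/12, RHS = -11/12 → fails
(4, 6): LHS = 1/24, RHS = -23/24 → fails
(5, 5): LHS = 1/25, RHS = -24/25 → fails
(6, 4): LHS = 1/24, RHS = -23/24 → fails

No pair satisfies the claim.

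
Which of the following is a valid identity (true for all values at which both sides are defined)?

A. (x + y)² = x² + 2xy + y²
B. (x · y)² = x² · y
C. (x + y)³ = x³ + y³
A

A: holds — e.g. at (4, 4), both sides equal 64.
B: fails at (3, 7) — LHS = 441, RHS = 63.
C: fails at (1, 2) — LHS = 27, RHS = 9.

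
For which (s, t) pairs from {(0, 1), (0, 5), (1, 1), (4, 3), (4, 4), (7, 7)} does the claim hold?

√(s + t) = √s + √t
(0, 1), (0, 5)

Testing each pair:
(0, 1): LHS = 1, RHS = 1 → holds
(0, 5): LHS = √(5) ≈ 2.236, RHS = √(5) ≈ 2.236 → holds
(1, 1): LHS = √(2) ≈ 1.414, RHS = 2 → fails
(4, 3): LHS = √(7) ≈ 2.646, RHS = √(3) + 2 ≈ 3.732 → fails
(4, 4): LHS = 2·√(2) ≈ 2.828, RHS = 4 → fails
(7, 7): LHS = √(14) ≈ 3.742, RHS = 2·√(7) ≈ 5.292 → fails

2 of 6 pairs satisfy the claim.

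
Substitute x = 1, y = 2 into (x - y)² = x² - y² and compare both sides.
LHS = (1 - 2)² = 1
RHS = 1² - 2² = -3

LHS ≠ RHS, so the equation does not hold here.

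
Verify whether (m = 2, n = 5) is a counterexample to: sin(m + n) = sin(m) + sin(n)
Substituting m = 2, n = 5:
LHS = sin(2 + 5) = sin(7) ≈ 0.657
RHS = sin(2) + sin(5) ≈ -0.04963

Since LHS ≠ RHS, this pair disproves the claim.

Answer: Yes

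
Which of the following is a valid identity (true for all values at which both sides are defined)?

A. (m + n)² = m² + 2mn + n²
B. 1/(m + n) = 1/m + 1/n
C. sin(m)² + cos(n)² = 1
A

A: holds — e.g. at (4, 6), both sides equal 100.
B: fails at (1, 1) — LHS = 1/2, RHS = 2.
C: fails at (2, 7) — LHS = cos(7)² + sin(2)² ≈ 1.395, RHS = 1.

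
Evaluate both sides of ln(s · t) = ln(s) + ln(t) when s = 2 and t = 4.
LHS = ln(2 · 4) = ln(8) ≈ 2.079
RHS = ln(2) + ln(4) ≈ 2.079

LHS = RHS: the two sides agree.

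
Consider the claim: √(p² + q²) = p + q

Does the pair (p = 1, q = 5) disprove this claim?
Substituting p = 1, q = 5:
LHS = √(1² + 5²) = √(26) ≈ 5.099
RHS = 1 + 5 = 6

Since LHS ≠ RHS, this pair disproves the claim.

Answer: Yes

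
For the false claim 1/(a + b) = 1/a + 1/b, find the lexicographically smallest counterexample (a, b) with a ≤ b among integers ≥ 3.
Substituting (3, 3) into the claim:
LHS = 1/(3 + 3) = 1/6
RHS = 1/3 + 1/3 = 2/3

Since LHS ≠ RHS, this pair disproves the claim, and no lexicographically smaller pair (a ≤ b, integers ≥ 3) does.

For instance (5, 10) is also a counterexample (LHS = 1/15, RHS = 3/10), but it's lexicographically larger.

Answer: (a, b) = (3, 3)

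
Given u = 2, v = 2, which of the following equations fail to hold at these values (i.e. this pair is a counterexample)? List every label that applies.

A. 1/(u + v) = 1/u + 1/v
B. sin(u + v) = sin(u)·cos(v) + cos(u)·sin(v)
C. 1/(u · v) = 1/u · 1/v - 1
Evaluating each claim at the given values:
A. LHS = 1/4, RHS = 1 → fails here (LHS ≠ RHS)
B. LHS = sin(4) ≈ -0.7568, RHS = 2·sin(2)·cos(2) ≈ -0.7568 → holds here (LHS = RHS)
C. LHS = 1/4, RHS = -3/4 → fails here (LHS ≠ RHS)

Answer: A, C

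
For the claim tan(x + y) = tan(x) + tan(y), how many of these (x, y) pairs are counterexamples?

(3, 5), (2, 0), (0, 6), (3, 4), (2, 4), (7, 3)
Testing each pair:
(3, 5): LHS = tan(8) ≈ -6.8, RHS = tan(5) + tan(3) ≈ -3.523 → counterexample
(2, 0): LHS = tan(2) ≈ -2.185, RHS = tan(2) ≈ -2.185 → satisfies claim
(0, 6): LHS = tan(6) ≈ -0.291, RHS = tan(6) ≈ -0.291 → satisfies claim
(3, 4): LHS = tan(7) ≈ 0.8714, RHS = tan(3) + tan(4) ≈ 1.015 → counterexample
(2, 4): LHS = tan(6) ≈ -0.291, RHS = tan(2) + tan(4) ≈ -1.027 → counterexample
(7, 3): LHS = tan(10) ≈ 0.6484, RHS = tan(3) + tan(7) ≈ 0.7289 → counterexample

That makes 4 counterexamples.

Answer: 4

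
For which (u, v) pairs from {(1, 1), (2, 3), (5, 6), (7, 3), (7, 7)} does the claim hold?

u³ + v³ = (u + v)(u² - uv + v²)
All pairs

Testing each pair:
(1, 1): LHS = 2, RHS = 2 → holds
(2, 3): LHS = 35, RHS = 35 → holds
(5, 6): LHS = 341, RHS = 341 → holds
(7, 3): LHS = 370, RHS = 370 → holds
(7, 7): LHS = 686, RHS = 686 → holds

Every pair satisfies the claim.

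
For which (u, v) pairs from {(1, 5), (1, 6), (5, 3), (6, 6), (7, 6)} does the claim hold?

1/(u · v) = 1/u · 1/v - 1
Testing each pair:
(1, 5): LHS = 1/5, RHS = -4/5 → fails
(1, 6): LHS = 1/6, RHS = -5/6 → fails
(5, 3): LHS = 1/15, RHS = -14/15 → fails
(6, 6): LHS = 1/36, RHS = -35/36 → fails
(7, 6): LHS = 1/42, RHS = -41/42 → fails

No pair satisfies the claim.

Answer: None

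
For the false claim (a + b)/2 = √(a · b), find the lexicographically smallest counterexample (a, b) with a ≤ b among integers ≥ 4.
Substituting (4, 5) into the claim:
LHS = (4 + 5)/2 = 9/2
RHS = √(4 · 5) = 2·√(5) ≈ 4.472

Since LHS ≠ RHS, this pair disproves the claim, and no lexicographically smaller pair (a ≤ b, integers ≥ 4) does.

For instance (8, 11) is also a counterexample (LHS = 19/2, RHS = 2·√(22) ≈ 9.381), but it's lexicographically larger.

Answer: (a, b) = (4, 5)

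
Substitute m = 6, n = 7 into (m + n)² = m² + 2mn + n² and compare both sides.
LHS = (6 + 7)² = 169
RHS = 6² + 2·6·7 + 7² = 169

LHS = RHS: the two sides agree.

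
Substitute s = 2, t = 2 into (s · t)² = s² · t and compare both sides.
LHS = (2 · 2)² = 16
RHS = 2² · 2 = 8

LHS ≠ RHS, so the equation does not hold here.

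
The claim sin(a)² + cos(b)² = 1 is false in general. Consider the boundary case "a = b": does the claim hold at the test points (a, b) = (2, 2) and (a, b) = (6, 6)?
Yes, holds at both test points

At (2, 2): LHS = cos(2)² + sin(2)² = 1, RHS = 1 → equal
At (6, 6): LHS = sin(6)² + cos(6)² = 1, RHS = 1 → equal

So the claim does hold at both of these boundary points, even though it is not an identity.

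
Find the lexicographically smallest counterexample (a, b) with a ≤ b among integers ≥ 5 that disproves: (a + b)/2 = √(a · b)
(a, b) = (5, 6)

At (5, 5): both sides equal 5, so it holds there.

Substituting (5, 6) into the claim:
LHS = (5 + 6)/2 = 11/2
RHS = √(5 · 6) = √(30) ≈ 5.477

Since LHS ≠ RHS, this pair disproves the claim, and no lexicographically smaller pair (a ≤ b, integers ≥ 5) does.

For instance (5, 9) is also a counterexample (LHS = 7, RHS = 3·√(5) ≈ 6.708), but it's lexicographically larger.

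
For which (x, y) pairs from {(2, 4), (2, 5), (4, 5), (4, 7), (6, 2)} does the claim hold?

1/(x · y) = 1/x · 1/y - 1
None

Testing each pair:
(2, 4): LHS = 1/8, RHS = -7/8 → fails
(2, 5): LHS = 1/10, RHS = -9/10 → fails
(4, 5): LHS = 1/20, RHS = -19/20 → fails
(4, 7): LHS = 1/28, RHS = -27/28 → fails
(6, 2): LHS = 1/12, RHS = -11/12 → fails

No pair satisfies the claim.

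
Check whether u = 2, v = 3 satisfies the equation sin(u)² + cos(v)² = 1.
Fails

Substituting u = 2, v = 3:

LHS = sin(2)² + cos(3)² ≈ 1.807
RHS = 1

LHS ≠ RHS, so the equation does not hold at this point.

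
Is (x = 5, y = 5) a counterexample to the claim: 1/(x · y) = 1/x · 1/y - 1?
Substituting x = 5, y = 5:
LHS = 1/(5 · 5) = 1/25
RHS = 1/5 · 1/5 - 1 = -24/25

Since LHS ≠ RHS, this pair disproves the claim.

Answer: Yes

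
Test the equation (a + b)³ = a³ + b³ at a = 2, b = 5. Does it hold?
Fails

Substituting a = 2, b = 5:

LHS = (2 + 5)³ = 343
RHS = 2³ + 5³ = 133

LHS ≠ RHS, so the equation does not hold at this point.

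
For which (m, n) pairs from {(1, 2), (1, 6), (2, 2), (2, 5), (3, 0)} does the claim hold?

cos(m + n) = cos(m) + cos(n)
Testing each pair:
(1, 2): LHS = cos(3) ≈ -0.99, RHS = cos(2) + cos(1) ≈ 0.1242 → fails
(1, 6): LHS = cos(7) ≈ 0.7539, RHS = cos(1) + cos(6) ≈ 1.5 → fails
(2, 2): LHS = cos(4) ≈ -0.6536, RHS = 2·cos(2) ≈ -0.8323 → fails
(2, 5): LHS = cos(7) ≈ 0.7539, RHS = cos(2) + cos(5) ≈ -0.1325 → fails
(3, 0): LHS = cos(3) ≈ -0.99, RHS = cos(3) + 1 ≈ 0.01001 → fails

No pair satisfies the claim.

Answer: None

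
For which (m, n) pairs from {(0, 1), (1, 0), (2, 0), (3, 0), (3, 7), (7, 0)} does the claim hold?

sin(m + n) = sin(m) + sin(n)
Testing each pair:
(0, 1): LHS = sin(1) ≈ 0.8415, RHS = sin(1) ≈ 0.8415 → holds
(1, 0): LHS = sin(1) ≈ 0.8415, RHS = sin(1) ≈ 0.8415 → holds
(2, 0): LHS = sin(2) ≈ 0.9093, RHS = sin(2) ≈ 0.9093 → holds
(3, 0): LHS = sin(3) ≈ 0.1411, RHS = sin(3) ≈ 0.1411 → holds
(3, 7): LHS = sin(10) ≈ -0.544, RHS = sin(3) + sin(7) ≈ 0.7981 → fails
(7, 0): LHS = sin(7) ≈ 0.657, RHS = sin(7) ≈ 0.657 → holds

5 of 6 pairs satisfy the claim.

Answer: (0, 1), (1, 0), (2, 0), (3, 0), (7, 0)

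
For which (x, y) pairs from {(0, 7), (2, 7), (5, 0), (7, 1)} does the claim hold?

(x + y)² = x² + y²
Testing each pair:
(0, 7): LHS = 49, RHS = 49 → holds
(2, 7): LHS = 81, RHS = 53 → fails
(5, 0): LHS = 25, RHS = 25 → holds
(7, 1): LHS = 64, RHS = 50 → fails

2 of 4 pairs satisfy the claim.

Answer: (0, 7), (5, 0)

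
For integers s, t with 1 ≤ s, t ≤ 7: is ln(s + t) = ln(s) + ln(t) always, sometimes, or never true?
It holds at (s, t) = (2, 2) (both sides equal ln(4) ≈ 1.386), but fails at (s, t) = (7, 2) (LHS = ln(9) ≈ 2.197, RHS = ln(2) + ln(7) ≈ 2.639).

Answer: Sometimes true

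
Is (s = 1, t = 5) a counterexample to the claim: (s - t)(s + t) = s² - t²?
Substituting s = 1, t = 5:
LHS = (1 - 5)(1 + 5) = -24
RHS = 1² - 5² = -24

The sides agree, so this pair does not disprove the claim.

Answer: No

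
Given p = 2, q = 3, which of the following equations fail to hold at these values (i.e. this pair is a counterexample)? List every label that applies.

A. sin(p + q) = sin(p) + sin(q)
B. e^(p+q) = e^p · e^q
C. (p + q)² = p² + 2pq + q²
A

Evaluating each claim at the given values:
A. LHS = sin(5) ≈ -0.9589, RHS = sin(3) + sin(2) ≈ 1.05 → fails here (LHS ≠ RHS)
B. LHS = e^5 ≈ 148.4, RHS = e^5 ≈ 148.4 → holds here (LHS = RHS)
C. LHS = 25, RHS = 25 → holds here (LHS = RHS)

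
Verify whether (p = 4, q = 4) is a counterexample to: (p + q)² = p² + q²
Substituting p = 4, q = 4:
LHS = (4 + 4)² = 64
RHS = 4² + 4² = 32

Since LHS ≠ RHS, this pair disproves the claim.

Answer: Yes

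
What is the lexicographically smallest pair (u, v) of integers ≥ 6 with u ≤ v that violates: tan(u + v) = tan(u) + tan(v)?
Substituting (6, 6) into the claim:
LHS = tan(6 + 6) = tan(12) ≈ -0.6359
RHS = tan(6) + tan(6) = 2·tan(6) ≈ -0.582

Since LHS ≠ RHS, this pair disproves the claim, and no lexicographically smaller pair (u ≤ v, integers ≥ 6) does.

For instance (11, 12) is also a counterexample (LHS = tan(23) ≈ 1.588, RHS = tan(11) + tan(12) ≈ -226.6), but it's lexicographically larger.

Answer: (u, v) = (6, 6)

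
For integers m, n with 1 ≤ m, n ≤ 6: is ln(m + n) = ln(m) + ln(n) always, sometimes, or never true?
It holds at (m, n) = (2, 2) (both sides equal ln(4) ≈ 1.386), but fails at (m, n) = (2, 3) (LHS = ln(5) ≈ 1.609, RHS = ln(2) + ln(3) ≈ 1.792).

Answer: Sometimes true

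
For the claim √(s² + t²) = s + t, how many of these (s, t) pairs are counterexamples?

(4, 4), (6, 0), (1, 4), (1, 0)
2

Testing each pair:
(4, 4): LHS = 4·√(2) ≈ 5.657, RHS = 8 → counterexample
(6, 0): LHS = 6, RHS = 6 → satisfies claim
(1, 4): LHS = √(17) ≈ 4.123, RHS = 5 → counterexample
(1, 0): LHS = 1, RHS = 1 → satisfies claim

That makes 2 counterexamples.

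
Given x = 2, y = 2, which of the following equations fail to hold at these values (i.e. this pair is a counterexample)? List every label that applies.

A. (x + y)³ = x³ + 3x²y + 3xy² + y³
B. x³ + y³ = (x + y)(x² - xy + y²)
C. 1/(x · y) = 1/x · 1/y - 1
Evaluating each claim at the given values:
A. LHS = 64, RHS = 64 → holds here (LHS = RHS)
B. LHS = 16, RHS = 16 → holds here (LHS = RHS)
C. LHS = 1/4, RHS = -3/4 → fails here (LHS ≠ RHS)

Answer: C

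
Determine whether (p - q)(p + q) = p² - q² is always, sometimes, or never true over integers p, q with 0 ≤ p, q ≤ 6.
The identity holds for every pair in the range. For instance at (p, q) = (4, 4): both sides equal 0.

Answer: Always true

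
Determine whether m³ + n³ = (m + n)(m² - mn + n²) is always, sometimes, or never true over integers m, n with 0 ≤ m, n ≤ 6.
The identity holds for every pair in the range. For instance at (m, n) = (4, 1): both sides equal 65.

Answer: Always true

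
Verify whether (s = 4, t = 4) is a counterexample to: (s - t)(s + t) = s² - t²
Substituting s = 4, t = 4:
LHS = (4 - 4)(4 + 4) = 0
RHS = 4² - 4² = 0

The sides agree, so this pair does not disprove the claim.

Answer: No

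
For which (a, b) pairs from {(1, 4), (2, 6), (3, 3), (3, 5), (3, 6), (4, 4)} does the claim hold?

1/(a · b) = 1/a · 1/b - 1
None

Testing each pair:
(1, 4): LHS = 1/4, RHS = -3/4 → fails
(2, 6): LHS = 1/12, RHS = -11/12 → fails
(3, 3): LHS = 1/9, RHS = -8/9 → fails
(3, 5): LHS = 1/15, RHS = -14/15 → fails
(3, 6): LHS = 1/18, RHS = -17/18 → fails
(4, 4): LHS = 1/16, RHS = -15/16 → fails

No pair satisfies the claim.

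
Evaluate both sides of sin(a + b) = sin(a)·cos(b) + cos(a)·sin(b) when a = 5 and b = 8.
LHS = sin(5 + 8) = sin(13) ≈ 0.4202
RHS = sin(5)·cos(8) + cos(5)·sin(8) = sin(5)·cos(8) + sin(8)·cos(5) ≈ 0.4202

LHS = RHS: the two sides agree.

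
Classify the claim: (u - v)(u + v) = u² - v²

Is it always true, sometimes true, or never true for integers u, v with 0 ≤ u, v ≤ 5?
The identity holds for every pair in the range. For instance at (u, v) = (3, 2): both sides equal 5.

Answer: Always true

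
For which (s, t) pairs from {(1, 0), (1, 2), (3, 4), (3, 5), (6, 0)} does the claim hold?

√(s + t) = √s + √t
Testing each pair:
(1, 0): LHS = 1, RHS = 1 → holds
(1, 2): LHS = √(3) ≈ 1.732, RHS = 1 + √(2) ≈ 2.414 → fails
(3, 4): LHS = √(7) ≈ 2.646, RHS = √(3) + 2 ≈ 3.732 → fails
(3, 5): LHS = 2·√(2) ≈ 2.828, RHS = √(3) + √(5) ≈ 3.968 → fails
(6, 0): LHS = √(6) ≈ 2.449, RHS = √(6) ≈ 2.449 → holds

2 of 5 pairs satisfy the claim.

Answer: (1, 0), (6, 0)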